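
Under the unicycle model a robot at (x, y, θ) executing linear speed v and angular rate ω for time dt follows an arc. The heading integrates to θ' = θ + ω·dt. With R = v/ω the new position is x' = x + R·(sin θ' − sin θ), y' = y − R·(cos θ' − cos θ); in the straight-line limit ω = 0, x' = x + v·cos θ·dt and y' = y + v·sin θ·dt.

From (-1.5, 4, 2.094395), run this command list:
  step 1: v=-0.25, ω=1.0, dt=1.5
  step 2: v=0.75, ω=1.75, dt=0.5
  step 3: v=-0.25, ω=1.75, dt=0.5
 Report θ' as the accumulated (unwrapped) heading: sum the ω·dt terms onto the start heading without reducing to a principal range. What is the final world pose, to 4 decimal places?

(-1.4260, 3.7367, 5.3444)

step 1: θ'=3.5944 (R=-0.2500) → pose (-1.1741, 3.9002, 3.5944)
step 2: θ'=4.4694 (R=0.4286) → pose (-1.4026, 3.6179, 4.4694)
step 3: θ'=5.3444 (R=-0.1429) → pose (-1.4260, 3.7367, 5.3444)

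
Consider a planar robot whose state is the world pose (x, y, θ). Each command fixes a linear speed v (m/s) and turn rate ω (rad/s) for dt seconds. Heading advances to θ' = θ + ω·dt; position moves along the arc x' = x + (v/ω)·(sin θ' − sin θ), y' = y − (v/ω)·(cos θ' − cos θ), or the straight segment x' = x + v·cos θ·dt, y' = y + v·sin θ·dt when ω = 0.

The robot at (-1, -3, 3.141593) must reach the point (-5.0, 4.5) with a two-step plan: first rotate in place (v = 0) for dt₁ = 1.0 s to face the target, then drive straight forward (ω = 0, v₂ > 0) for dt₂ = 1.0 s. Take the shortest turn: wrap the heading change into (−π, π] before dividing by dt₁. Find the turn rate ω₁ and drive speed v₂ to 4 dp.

heading to target = atan2(4.5−-3, -5−-1) = 2.0608
Δθ = wrap(2.0608 − 3.1416) = -1.0808; ω₁ = Δθ/dt₁ = -1.0808
distance = √((-5−-1)² + (4.5−-3)²) = 8.5000; v₂ = distance/dt₂ = 8.5000

ω₁ = -1.0808, v₂ = 8.5000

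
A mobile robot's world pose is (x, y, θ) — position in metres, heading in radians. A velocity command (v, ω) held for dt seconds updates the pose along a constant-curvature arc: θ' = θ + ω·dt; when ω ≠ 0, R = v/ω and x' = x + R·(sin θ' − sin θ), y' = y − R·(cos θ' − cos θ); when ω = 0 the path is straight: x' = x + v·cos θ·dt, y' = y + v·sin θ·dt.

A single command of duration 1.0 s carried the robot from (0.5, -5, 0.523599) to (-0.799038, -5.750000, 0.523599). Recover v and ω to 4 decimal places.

Δθ = 0.523599 − 0.523599 = 0.000000
ω = Δθ/dt = 0.000000/1.0 = 0.0000
ω = 0 → v = (Δx·cos θ + Δy·sin θ)/dt = -1.5000

v = -1.5000, ω = 0.0000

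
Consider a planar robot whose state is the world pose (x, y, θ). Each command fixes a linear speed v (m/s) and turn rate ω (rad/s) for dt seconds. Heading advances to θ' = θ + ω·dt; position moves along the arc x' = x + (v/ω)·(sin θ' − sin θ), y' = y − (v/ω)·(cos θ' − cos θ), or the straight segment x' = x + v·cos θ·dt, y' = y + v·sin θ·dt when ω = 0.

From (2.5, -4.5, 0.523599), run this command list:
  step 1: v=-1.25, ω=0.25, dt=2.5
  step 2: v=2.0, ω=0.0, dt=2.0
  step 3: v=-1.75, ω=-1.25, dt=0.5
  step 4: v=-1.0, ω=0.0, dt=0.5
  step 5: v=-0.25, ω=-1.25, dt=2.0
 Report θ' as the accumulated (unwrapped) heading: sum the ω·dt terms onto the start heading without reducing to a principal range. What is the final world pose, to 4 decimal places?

(0.7843, -3.7692, -1.9764)

step 1: θ'=1.1486 (R=-5.0000) → pose (0.4390, -6.7813, 1.1486)
step 2: θ'=1.1486 (straight) → pose (2.0781, -3.1325, 1.1486)
step 3: θ'=0.5236 (R=1.4000) → pose (1.5010, -3.7713, 0.5236)
step 4: θ'=0.5236 (straight) → pose (1.0680, -4.0213, 0.5236)
step 5: θ'=-1.9764 (R=0.2000) → pose (0.7843, -3.7692, -1.9764)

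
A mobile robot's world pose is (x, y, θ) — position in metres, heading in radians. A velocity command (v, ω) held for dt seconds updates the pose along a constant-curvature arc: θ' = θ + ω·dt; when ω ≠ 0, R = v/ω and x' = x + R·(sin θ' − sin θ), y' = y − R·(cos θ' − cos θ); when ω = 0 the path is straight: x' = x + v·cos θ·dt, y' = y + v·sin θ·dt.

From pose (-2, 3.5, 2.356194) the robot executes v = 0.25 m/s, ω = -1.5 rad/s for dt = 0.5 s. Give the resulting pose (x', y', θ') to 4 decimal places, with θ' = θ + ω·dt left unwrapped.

θ' = 2.3562 + -1.5·0.5 = 1.6062
R = v/ω = 0.25/-1.5 = -0.1667
x' = -2 + -0.1667·(sin 1.6062 − sin 2.3562) = -2.0487
y' = 3.5 − -0.1667·(cos 1.6062 − cos 2.3562) = 3.6120

(-2.0487, 3.6120, 1.6062)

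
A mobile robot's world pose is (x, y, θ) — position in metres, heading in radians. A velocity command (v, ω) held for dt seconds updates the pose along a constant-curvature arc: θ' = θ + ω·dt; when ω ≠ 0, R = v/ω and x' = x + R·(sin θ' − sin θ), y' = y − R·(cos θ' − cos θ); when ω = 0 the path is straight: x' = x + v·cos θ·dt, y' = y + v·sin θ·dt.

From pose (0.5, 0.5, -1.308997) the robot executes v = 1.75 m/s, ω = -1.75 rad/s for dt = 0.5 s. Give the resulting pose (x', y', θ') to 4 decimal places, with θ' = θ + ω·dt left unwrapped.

θ' = -1.3090 + -1.75·0.5 = -2.1840
R = v/ω = 1.75/-1.75 = -1.0000
x' = 0.5 + -1.0000·(sin -2.1840 − sin -1.3090) = 0.3519
y' = 0.5 − -1.0000·(cos -2.1840 − cos -1.3090) = -0.3343

(0.3519, -0.3343, -2.1840)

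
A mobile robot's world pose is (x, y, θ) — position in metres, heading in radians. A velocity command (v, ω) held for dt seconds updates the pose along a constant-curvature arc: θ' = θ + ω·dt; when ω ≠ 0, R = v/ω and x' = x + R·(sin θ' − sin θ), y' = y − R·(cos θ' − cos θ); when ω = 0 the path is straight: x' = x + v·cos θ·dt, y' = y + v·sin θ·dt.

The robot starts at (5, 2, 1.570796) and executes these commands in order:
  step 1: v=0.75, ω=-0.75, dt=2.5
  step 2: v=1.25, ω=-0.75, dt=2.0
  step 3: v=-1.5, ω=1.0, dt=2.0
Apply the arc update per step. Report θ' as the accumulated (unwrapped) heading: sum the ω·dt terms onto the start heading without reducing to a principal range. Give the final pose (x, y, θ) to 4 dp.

(5.6706, 2.7967, 0.1958)

step 1: θ'=-0.3042 (R=-1.0000) → pose (6.2995, 2.9541, -0.3042)
step 2: θ'=-1.8042 (R=-1.6667) → pose (7.4218, 0.9785, -1.8042)
step 3: θ'=0.1958 (R=-1.5000) → pose (5.6706, 2.7967, 0.1958)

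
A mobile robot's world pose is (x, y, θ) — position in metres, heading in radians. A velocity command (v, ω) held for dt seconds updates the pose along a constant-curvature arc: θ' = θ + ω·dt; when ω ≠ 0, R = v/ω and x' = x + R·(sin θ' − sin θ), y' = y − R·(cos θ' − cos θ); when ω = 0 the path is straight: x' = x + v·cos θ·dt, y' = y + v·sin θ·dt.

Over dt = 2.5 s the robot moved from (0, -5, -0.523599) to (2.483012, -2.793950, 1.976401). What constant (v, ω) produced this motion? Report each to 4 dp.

v = 1.7500, ω = 1.0000

Δθ = 1.976401 − -0.523599 = 2.500000
ω = Δθ/dt = 2.500000/2.5 = 1.0000
R = Δx/(sin θ' − sin θ) = 1.7500
v = R·ω = 1.7500·1.0000 = 1.7500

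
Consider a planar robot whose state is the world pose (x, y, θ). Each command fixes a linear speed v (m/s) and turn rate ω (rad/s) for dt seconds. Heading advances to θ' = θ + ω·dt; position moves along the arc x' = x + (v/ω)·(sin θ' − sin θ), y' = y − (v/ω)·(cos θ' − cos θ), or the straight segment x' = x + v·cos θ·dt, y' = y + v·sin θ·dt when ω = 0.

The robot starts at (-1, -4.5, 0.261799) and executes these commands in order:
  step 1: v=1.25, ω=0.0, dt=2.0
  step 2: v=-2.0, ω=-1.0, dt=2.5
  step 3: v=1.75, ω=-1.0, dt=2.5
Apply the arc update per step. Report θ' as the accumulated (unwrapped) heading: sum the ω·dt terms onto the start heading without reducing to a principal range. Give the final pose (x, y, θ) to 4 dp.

(-3.7976, 0.4451, -4.7382)

step 1: θ'=0.2618 (straight) → pose (1.4148, -3.8530, 0.2618)
step 2: θ'=-2.2382 (R=2.0000) → pose (-0.6737, -0.6832, -2.2382)
step 3: θ'=-4.7382 (R=-1.7500) → pose (-3.7976, 0.4451, -4.7382)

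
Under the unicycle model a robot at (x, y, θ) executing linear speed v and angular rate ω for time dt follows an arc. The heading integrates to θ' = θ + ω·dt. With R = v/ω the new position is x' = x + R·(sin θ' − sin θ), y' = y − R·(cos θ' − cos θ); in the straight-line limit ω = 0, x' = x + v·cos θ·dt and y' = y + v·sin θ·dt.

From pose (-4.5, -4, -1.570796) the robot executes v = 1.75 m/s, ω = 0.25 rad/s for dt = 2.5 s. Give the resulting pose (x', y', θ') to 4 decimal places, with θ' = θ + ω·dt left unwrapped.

θ' = -1.5708 + 0.25·2.5 = -0.9458
R = v/ω = 1.75/0.25 = 7.0000
x' = -4.5 + 7.0000·(sin -0.9458 − sin -1.5708) = -3.1767
y' = -4 − 7.0000·(cos -0.9458 − cos -1.5708) = -8.0957

(-3.1767, -8.0957, -0.9458)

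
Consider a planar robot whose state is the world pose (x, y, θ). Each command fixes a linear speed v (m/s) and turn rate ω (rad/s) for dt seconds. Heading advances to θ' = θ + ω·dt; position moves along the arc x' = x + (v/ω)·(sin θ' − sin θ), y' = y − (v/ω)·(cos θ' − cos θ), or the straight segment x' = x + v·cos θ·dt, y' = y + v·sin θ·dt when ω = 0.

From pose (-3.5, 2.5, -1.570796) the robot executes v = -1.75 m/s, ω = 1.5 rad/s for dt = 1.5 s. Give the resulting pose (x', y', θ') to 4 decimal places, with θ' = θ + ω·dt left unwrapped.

(-5.3995, 3.4078, 0.6792)

θ' = -1.5708 + 1.5·1.5 = 0.6792
R = v/ω = -1.75/1.5 = -1.1667
x' = -3.5 + -1.1667·(sin 0.6792 − sin -1.5708) = -5.3995
y' = 2.5 − -1.1667·(cos 0.6792 − cos -1.5708) = 3.4078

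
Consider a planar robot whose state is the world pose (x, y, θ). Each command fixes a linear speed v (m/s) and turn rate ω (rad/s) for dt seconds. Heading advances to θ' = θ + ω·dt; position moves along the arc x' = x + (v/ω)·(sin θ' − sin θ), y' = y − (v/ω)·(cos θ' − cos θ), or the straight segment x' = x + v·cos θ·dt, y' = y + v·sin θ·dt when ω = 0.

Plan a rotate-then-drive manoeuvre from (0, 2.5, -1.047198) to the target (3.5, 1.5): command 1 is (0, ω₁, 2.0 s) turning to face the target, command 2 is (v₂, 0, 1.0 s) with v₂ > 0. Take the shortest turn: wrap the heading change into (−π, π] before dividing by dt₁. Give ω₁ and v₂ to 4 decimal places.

ω₁ = 0.3844, v₂ = 3.6401

heading to target = atan2(1.5−2.5, 3.5−0) = -0.2783
Δθ = wrap(-0.2783 − -1.0472) = 0.7689; ω₁ = Δθ/dt₁ = 0.3844
distance = √((3.5−0)² + (1.5−2.5)²) = 3.6401; v₂ = distance/dt₂ = 3.6401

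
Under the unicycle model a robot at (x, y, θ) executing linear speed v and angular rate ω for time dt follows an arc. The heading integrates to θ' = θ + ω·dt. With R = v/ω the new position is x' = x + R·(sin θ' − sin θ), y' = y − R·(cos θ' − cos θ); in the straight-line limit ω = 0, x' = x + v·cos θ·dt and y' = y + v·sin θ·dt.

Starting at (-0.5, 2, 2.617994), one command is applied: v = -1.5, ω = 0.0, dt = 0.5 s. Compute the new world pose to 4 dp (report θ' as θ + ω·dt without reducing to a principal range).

θ' = 2.6180 + 0.0·0.5 = 2.6180
ω = 0 → straight: x' = -0.5 + -1.5·cos(2.6180)·0.5 = 0.1495
y' = 2 + -1.5·sin(2.6180)·0.5 = 1.6250

(0.1495, 1.6250, 2.6180)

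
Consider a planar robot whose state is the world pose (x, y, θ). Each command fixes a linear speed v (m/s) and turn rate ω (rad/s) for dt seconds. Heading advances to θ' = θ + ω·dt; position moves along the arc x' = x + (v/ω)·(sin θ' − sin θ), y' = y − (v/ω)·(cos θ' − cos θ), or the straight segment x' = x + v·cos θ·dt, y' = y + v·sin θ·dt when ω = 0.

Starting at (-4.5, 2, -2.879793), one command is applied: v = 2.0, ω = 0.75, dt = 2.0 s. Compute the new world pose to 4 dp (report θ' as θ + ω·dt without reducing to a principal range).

θ' = -2.8798 + 0.75·2.0 = -1.3798
R = v/ω = 2.0/0.75 = 2.6667
x' = -4.5 + 2.6667·(sin -1.3798 − sin -2.8798) = -6.4280
y' = 2 − 2.6667·(cos -1.3798 − cos -2.8798) = -1.0821

(-6.4280, -1.0821, -1.3798)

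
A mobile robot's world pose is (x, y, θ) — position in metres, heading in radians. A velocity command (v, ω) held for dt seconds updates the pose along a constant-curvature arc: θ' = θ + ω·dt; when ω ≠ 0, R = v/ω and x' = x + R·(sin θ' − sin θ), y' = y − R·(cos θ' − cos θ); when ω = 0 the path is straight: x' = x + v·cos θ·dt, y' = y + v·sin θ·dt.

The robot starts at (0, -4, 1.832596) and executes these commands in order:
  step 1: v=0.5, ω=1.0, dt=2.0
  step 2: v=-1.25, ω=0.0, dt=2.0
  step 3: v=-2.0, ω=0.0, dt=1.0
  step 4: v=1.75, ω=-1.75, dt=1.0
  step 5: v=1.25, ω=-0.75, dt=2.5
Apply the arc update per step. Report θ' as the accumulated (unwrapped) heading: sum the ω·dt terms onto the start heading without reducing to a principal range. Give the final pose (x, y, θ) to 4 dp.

(2.2665, 1.8518, 0.2076)

step 1: θ'=3.8326 (R=0.5000) → pose (-0.8016, -3.7441, 3.8326)
step 2: θ'=3.8326 (straight) → pose (1.1249, -2.1508, 3.8326)
step 3: θ'=3.8326 (straight) → pose (2.6661, -0.8762, 3.8326)
step 4: θ'=2.0826 (R=-1.0000) → pose (1.1569, -0.5953, 2.0826)
step 5: θ'=0.2076 (R=-1.6667) → pose (2.2665, 1.8518, 0.2076)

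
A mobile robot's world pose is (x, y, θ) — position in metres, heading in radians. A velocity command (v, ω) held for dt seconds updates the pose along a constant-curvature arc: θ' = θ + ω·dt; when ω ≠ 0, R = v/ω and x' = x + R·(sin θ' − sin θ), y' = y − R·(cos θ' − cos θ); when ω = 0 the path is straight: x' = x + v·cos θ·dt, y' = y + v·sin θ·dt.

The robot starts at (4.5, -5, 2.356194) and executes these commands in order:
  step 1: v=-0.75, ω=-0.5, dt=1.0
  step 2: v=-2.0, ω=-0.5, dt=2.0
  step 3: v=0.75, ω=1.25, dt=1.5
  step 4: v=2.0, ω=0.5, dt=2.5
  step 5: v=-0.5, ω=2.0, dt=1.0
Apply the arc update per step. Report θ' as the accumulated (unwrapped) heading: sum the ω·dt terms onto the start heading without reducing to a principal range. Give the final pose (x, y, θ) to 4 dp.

step 1: θ'=1.8562 (R=1.5000) → pose (4.8787, -5.6384, 1.8562)
step 2: θ'=0.8562 (R=4.0000) → pose (4.0619, -9.3858, 0.8562)
step 3: θ'=2.7312 (R=0.6000) → pose (3.8481, -8.4424, 2.7312)
step 4: θ'=3.9812 (R=4.0000) → pose (-0.7254, -9.4392, 3.9812)
step 5: θ'=5.9812 (R=-0.2500) → pose (-0.8371, -9.0336, 5.9812)

(-0.8371, -9.0336, 5.9812)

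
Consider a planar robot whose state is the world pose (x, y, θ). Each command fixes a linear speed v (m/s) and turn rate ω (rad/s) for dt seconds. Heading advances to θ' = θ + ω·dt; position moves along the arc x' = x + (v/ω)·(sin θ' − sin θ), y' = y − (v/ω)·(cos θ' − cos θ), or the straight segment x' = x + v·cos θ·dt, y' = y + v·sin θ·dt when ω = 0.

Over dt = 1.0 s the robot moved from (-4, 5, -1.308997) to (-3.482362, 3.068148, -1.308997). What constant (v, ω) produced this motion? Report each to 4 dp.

Δθ = -1.308997 − -1.308997 = 0.000000
ω = Δθ/dt = 0.000000/1.0 = 0.0000
ω = 0 → v = (Δx·cos θ + Δy·sin θ)/dt = 2.0000

v = 2.0000, ω = 0.0000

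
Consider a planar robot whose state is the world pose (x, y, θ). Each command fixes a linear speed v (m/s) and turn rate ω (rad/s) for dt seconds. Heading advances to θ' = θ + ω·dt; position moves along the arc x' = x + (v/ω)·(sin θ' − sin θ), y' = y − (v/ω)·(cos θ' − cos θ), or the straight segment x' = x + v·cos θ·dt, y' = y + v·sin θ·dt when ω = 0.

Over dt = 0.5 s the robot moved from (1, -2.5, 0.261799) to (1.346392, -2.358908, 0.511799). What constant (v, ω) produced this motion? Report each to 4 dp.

Δθ = 0.511799 − 0.261799 = 0.250000
ω = Δθ/dt = 0.250000/0.5 = 0.5000
R = Δx/(sin θ' − sin θ) = 1.5000
v = R·ω = 1.5000·0.5000 = 0.7500

v = 0.7500, ω = 0.5000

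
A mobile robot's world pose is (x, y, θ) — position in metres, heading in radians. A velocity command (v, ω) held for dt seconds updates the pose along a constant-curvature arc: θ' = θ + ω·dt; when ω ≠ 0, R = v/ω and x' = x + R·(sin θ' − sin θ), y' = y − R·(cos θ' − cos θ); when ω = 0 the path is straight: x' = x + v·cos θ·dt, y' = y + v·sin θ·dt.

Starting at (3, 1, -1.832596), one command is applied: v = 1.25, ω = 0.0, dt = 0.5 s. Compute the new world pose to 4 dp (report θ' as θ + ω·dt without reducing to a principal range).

(2.8382, 0.3963, -1.8326)

θ' = -1.8326 + 0.0·0.5 = -1.8326
ω = 0 → straight: x' = 3 + 1.25·cos(-1.8326)·0.5 = 2.8382
y' = 1 + 1.25·sin(-1.8326)·0.5 = 0.3963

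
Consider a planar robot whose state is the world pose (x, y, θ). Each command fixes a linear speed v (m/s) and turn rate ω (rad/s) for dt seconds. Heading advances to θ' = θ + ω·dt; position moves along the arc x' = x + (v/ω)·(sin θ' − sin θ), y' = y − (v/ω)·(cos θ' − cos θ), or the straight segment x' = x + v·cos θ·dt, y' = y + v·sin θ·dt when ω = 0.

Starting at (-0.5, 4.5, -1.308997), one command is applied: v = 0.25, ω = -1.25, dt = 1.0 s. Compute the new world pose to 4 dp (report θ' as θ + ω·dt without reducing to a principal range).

(-0.5831, 4.2812, -2.5590)

θ' = -1.3090 + -1.25·1.0 = -2.5590
R = v/ω = 0.25/-1.25 = -0.2000
x' = -0.5 + -0.2000·(sin -2.5590 − sin -1.3090) = -0.5831
y' = 4.5 − -0.2000·(cos -2.5590 − cos -1.3090) = 4.2812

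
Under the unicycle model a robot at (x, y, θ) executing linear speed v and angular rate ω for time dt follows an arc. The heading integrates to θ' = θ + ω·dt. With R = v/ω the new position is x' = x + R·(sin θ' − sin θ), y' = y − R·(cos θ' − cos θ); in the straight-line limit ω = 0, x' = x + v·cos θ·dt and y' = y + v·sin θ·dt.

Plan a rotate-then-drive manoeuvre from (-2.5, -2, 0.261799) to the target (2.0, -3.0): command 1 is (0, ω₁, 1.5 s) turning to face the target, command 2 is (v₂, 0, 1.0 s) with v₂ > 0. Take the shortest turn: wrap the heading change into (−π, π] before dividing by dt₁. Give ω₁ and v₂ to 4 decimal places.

heading to target = atan2(-3−-2, 2−-2.5) = -0.2187
Δθ = wrap(-0.2187 − 0.2618) = -0.4805; ω₁ = Δθ/dt₁ = -0.3203
distance = √((2−-2.5)² + (-3−-2)²) = 4.6098; v₂ = distance/dt₂ = 4.6098

ω₁ = -0.3203, v₂ = 4.6098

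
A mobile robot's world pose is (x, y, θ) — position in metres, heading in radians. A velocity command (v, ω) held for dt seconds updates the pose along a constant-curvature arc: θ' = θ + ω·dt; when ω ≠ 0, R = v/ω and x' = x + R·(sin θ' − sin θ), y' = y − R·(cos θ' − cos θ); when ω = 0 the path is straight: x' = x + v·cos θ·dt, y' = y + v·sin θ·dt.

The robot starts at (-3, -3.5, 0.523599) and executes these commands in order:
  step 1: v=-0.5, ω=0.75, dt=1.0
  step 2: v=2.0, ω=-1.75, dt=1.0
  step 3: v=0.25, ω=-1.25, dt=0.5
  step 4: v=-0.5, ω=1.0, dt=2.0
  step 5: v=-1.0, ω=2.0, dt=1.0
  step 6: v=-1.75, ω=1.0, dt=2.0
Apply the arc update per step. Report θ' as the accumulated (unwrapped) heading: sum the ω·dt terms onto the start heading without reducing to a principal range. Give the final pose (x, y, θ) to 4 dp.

step 1: θ'=1.2736 (R=-0.6667) → pose (-3.3041, -3.8821, 1.2736)
step 2: θ'=-0.4764 (R=-1.1429) → pose (-1.6873, -3.2012, -0.4764)
step 3: θ'=-1.1014 (R=-0.2000) → pose (-1.6006, -3.2885, -1.1014)
step 4: θ'=0.8986 (R=-0.5000) → pose (-2.4378, -3.2033, 0.8986)
step 5: θ'=2.8986 (R=-0.5000) → pose (-2.1668, -3.9999, 2.8986)
step 6: θ'=4.8986 (R=-1.7500) → pose (-0.0260, -1.9774, 4.8986)

(-0.0260, -1.9774, 4.8986)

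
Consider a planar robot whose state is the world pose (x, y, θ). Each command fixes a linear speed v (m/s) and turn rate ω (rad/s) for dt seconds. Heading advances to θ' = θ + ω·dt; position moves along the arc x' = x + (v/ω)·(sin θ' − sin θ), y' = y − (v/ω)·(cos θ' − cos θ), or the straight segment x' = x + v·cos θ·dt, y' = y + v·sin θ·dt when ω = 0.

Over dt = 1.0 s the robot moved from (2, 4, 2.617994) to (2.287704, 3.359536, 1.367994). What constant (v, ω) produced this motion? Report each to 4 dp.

v = -0.7500, ω = -1.2500

Δθ = 1.367994 − 2.617994 = -1.250000
ω = Δθ/dt = -1.250000/1.0 = -1.2500
R = −Δy/(cos θ' − cos θ) = 0.6000
v = R·ω = 0.6000·-1.2500 = -0.7500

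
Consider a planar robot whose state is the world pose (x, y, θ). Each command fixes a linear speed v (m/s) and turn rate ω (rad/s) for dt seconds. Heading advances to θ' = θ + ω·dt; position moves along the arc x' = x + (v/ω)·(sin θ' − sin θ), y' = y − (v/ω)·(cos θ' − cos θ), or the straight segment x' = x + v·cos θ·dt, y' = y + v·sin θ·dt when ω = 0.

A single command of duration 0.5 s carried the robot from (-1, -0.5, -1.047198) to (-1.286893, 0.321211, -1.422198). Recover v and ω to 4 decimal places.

Δθ = -1.422198 − -1.047198 = -0.375000
ω = Δθ/dt = -0.375000/0.5 = -0.7500
R = −Δy/(cos θ' − cos θ) = 2.3333
v = R·ω = 2.3333·-0.7500 = -1.7500

v = -1.7500, ω = -0.7500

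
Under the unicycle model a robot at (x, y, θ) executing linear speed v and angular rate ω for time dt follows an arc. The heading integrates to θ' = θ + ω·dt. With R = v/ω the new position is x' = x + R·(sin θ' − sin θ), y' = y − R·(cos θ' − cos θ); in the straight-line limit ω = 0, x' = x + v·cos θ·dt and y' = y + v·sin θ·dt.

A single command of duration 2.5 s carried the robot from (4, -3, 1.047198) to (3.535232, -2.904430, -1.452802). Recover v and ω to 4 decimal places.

Δθ = -1.452802 − 1.047198 = -2.500000
ω = Δθ/dt = -2.500000/2.5 = -1.0000
R = Δx/(sin θ' − sin θ) = 0.2500
v = R·ω = 0.2500·-1.0000 = -0.2500

v = -0.2500, ω = -1.0000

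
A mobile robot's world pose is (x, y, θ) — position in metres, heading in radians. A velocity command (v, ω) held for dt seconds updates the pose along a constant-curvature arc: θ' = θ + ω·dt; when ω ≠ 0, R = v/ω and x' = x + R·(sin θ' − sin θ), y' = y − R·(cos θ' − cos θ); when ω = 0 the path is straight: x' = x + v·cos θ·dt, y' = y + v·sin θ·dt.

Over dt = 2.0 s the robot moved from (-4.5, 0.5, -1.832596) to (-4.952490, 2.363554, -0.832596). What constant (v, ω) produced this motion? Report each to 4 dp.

v = -1.0000, ω = 0.5000

Δθ = -0.832596 − -1.832596 = 1.000000
ω = Δθ/dt = 1.000000/2.0 = 0.5000
R = −Δy/(cos θ' − cos θ) = -2.0000
v = R·ω = -2.0000·0.5000 = -1.0000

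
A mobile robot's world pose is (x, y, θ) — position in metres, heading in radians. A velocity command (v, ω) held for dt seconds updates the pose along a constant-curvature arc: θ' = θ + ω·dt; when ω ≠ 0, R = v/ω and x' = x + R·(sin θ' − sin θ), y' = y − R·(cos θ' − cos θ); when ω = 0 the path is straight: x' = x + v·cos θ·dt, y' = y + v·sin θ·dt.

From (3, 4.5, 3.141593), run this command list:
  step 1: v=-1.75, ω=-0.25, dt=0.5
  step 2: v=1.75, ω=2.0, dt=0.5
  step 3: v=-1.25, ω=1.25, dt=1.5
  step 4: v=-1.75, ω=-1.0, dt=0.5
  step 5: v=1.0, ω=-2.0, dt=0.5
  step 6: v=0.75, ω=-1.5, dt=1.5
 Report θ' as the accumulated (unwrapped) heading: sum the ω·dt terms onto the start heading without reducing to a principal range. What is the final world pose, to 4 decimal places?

step 1: θ'=3.0166 (R=7.0000) → pose (3.8727, 4.4454, 3.0166)
step 2: θ'=4.0166 (R=0.8750) → pose (3.0920, 4.1381, 4.0166)
step 3: θ'=5.8916 (R=-1.0000) → pose (2.7061, 5.7034, 5.8916)
step 4: θ'=5.3916 (R=1.7500) → pose (2.0124, 6.2216, 5.3916)
step 5: θ'=4.3916 (R=-0.5000) → pose (2.0979, 5.7499, 4.3916)
step 6: θ'=2.1416 (R=-0.5000) → pose (1.2027, 5.6374, 2.1416)

(1.2027, 5.6374, 2.1416)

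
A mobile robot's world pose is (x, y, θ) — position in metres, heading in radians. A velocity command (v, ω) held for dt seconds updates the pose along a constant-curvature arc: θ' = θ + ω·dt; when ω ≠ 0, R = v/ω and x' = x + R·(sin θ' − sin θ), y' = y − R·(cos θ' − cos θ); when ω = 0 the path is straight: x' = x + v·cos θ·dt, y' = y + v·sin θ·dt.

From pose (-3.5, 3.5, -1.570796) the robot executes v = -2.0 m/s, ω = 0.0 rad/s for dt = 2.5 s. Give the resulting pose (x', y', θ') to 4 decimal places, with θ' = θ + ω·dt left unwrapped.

θ' = -1.5708 + 0.0·2.5 = -1.5708
ω = 0 → straight: x' = -3.5 + -2.0·cos(-1.5708)·2.5 = -3.5000
y' = 3.5 + -2.0·sin(-1.5708)·2.5 = 8.5000

(-3.5000, 8.5000, -1.5708)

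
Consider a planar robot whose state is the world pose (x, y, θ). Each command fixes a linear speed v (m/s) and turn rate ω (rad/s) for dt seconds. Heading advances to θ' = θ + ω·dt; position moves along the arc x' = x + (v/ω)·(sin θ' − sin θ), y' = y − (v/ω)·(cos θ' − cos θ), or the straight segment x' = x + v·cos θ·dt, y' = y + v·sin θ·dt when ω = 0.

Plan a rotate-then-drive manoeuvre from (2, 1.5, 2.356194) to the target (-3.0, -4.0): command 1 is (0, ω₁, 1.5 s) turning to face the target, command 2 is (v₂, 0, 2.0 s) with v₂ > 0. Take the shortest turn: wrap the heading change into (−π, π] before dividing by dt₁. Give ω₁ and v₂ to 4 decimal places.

heading to target = atan2(-4−1.5, -3−2) = -2.3086
Δθ = wrap(-2.3086 − 2.3562) = 1.6184; ω₁ = Δθ/dt₁ = 1.0789
distance = √((-3−2)² + (-4−1.5)²) = 7.4330; v₂ = distance/dt₂ = 3.7165

ω₁ = 1.0789, v₂ = 3.7165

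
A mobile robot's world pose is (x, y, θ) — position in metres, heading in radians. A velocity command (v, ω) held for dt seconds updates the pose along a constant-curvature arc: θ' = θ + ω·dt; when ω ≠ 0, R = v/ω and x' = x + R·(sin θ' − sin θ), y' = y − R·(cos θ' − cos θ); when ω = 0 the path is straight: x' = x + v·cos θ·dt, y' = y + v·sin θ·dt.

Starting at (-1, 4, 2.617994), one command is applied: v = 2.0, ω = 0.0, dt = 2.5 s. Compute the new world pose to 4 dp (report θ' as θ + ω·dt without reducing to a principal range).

θ' = 2.6180 + 0.0·2.5 = 2.6180
ω = 0 → straight: x' = -1 + 2.0·cos(2.6180)·2.5 = -5.3301
y' = 4 + 2.0·sin(2.6180)·2.5 = 6.5000

(-5.3301, 6.5000, 2.6180)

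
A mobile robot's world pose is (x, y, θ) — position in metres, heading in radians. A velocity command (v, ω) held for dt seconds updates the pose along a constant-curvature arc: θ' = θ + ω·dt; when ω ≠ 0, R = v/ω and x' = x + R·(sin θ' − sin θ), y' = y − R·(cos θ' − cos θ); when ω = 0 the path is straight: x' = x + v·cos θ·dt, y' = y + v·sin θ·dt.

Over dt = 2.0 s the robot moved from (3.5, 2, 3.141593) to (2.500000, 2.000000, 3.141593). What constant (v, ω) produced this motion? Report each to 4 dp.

v = 0.5000, ω = 0.0000

Δθ = 3.141593 − 3.141593 = 0.000000
ω = Δθ/dt = 0.000000/2.0 = 0.0000
ω = 0 → v = (Δx·cos θ + Δy·sin θ)/dt = 0.5000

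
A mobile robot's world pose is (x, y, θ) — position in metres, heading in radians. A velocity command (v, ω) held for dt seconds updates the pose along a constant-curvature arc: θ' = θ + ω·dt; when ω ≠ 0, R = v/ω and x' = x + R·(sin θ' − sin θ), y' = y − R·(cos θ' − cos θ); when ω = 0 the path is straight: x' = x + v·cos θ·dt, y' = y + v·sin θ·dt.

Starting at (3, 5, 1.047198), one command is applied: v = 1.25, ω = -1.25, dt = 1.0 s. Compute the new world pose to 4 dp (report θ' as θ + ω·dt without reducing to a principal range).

θ' = 1.0472 + -1.25·1.0 = -0.2028
R = v/ω = 1.25/-1.25 = -1.0000
x' = 3 + -1.0000·(sin -0.2028 − sin 1.0472) = 4.0674
y' = 5 − -1.0000·(cos -0.2028 − cos 1.0472) = 5.4795

(4.0674, 5.4795, -0.2028)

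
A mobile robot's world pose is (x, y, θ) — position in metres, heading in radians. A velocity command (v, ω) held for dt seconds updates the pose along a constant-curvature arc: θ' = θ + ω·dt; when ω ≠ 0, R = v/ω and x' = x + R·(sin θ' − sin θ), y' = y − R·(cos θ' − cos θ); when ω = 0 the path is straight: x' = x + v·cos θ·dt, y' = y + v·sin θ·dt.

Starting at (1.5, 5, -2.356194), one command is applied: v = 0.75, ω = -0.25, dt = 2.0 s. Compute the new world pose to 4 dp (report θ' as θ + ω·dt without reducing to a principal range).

(0.2233, 4.2427, -2.8562)

θ' = -2.3562 + -0.25·2.0 = -2.8562
R = v/ω = 0.75/-0.25 = -3.0000
x' = 1.5 + -3.0000·(sin -2.8562 − sin -2.3562) = 0.2233
y' = 5 − -3.0000·(cos -2.8562 − cos -2.3562) = 4.2427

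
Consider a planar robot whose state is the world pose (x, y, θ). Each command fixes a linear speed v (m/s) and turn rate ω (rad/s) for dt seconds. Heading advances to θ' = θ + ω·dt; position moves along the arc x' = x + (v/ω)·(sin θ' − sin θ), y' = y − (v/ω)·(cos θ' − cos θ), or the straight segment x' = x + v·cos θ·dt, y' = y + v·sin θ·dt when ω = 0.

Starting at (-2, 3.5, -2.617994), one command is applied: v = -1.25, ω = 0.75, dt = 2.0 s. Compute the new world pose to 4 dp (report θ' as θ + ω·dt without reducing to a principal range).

(-1.3346, 5.6725, -1.1180)

θ' = -2.6180 + 0.75·2.0 = -1.1180
R = v/ω = -1.25/0.75 = -1.6667
x' = -2 + -1.6667·(sin -1.1180 − sin -2.6180) = -1.3346
y' = 3.5 − -1.6667·(cos -1.1180 − cos -2.6180) = 5.6725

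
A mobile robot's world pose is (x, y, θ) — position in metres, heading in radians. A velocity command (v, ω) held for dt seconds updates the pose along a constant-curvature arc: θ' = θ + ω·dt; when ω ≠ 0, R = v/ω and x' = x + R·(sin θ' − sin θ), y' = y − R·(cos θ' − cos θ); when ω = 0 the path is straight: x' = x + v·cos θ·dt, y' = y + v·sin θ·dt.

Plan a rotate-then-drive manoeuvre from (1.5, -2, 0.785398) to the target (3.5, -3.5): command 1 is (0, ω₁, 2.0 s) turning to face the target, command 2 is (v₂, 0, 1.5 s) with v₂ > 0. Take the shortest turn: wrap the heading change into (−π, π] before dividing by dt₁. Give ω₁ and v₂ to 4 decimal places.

ω₁ = -0.7144, v₂ = 1.6667

heading to target = atan2(-3.5−-2, 3.5−1.5) = -0.6435
Δθ = wrap(-0.6435 − 0.7854) = -1.4289; ω₁ = Δθ/dt₁ = -0.7144
distance = √((3.5−1.5)² + (-3.5−-2)²) = 2.5000; v₂ = distance/dt₂ = 1.6667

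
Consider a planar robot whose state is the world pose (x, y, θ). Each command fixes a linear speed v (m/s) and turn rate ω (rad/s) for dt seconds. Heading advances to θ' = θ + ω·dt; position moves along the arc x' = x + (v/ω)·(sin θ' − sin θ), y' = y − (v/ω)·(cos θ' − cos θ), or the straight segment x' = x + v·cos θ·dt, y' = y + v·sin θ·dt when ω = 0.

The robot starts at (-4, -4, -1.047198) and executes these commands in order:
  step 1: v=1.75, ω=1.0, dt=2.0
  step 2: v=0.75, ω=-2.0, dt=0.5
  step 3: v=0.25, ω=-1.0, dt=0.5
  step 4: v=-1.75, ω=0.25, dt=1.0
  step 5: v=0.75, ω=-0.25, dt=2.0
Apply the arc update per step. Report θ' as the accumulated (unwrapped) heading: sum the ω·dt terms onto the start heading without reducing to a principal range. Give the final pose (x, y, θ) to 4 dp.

step 1: θ'=0.9528 (R=1.7500) → pose (-1.0581, -4.1390, 0.9528)
step 2: θ'=-0.0472 (R=-0.3750) → pose (-0.7348, -3.9816, -0.0472)
step 3: θ'=-0.5472 (R=-0.2500) → pose (-0.6165, -4.0179, -0.5472)
step 4: θ'=-0.2972 (R=-7.0000) → pose (-2.2087, -3.3026, -0.2972)
step 5: θ'=-0.7972 (R=-3.0000) → pose (-0.9410, -4.0750, -0.7972)

(-0.9410, -4.0750, -0.7972)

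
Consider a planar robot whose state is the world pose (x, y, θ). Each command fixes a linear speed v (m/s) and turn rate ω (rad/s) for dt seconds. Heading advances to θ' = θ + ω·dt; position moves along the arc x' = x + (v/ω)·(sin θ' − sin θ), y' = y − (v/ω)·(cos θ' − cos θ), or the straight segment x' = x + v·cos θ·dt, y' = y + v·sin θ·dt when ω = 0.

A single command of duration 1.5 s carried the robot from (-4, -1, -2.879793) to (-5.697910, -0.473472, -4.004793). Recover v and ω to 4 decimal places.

Δθ = -4.004793 − -2.879793 = -1.125000
ω = Δθ/dt = -1.125000/1.5 = -0.7500
R = Δx/(sin θ' − sin θ) = -1.6667
v = R·ω = -1.6667·-0.7500 = 1.2500

v = 1.2500, ω = -0.7500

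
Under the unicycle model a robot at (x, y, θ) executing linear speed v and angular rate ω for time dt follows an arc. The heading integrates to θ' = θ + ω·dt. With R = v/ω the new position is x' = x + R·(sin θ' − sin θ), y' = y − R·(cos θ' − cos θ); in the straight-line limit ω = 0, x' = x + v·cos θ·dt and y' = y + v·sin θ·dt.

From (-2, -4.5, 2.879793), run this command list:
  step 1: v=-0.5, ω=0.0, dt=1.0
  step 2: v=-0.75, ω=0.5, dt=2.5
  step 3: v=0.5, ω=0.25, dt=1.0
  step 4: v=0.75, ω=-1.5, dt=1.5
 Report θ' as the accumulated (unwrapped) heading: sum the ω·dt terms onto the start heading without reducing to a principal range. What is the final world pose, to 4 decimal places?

(-0.9931, -4.5551, 2.1298)

step 1: θ'=2.8798 (straight) → pose (-1.5170, -4.6294, 2.8798)
step 2: θ'=4.1298 (R=-1.5000) → pose (0.1237, -4.0058, 4.1298)
step 3: θ'=4.3798 (R=2.0000) → pose (-0.0966, -4.4532, 4.3798)
step 4: θ'=2.1298 (R=-0.5000) → pose (-0.9931, -4.5551, 2.1298)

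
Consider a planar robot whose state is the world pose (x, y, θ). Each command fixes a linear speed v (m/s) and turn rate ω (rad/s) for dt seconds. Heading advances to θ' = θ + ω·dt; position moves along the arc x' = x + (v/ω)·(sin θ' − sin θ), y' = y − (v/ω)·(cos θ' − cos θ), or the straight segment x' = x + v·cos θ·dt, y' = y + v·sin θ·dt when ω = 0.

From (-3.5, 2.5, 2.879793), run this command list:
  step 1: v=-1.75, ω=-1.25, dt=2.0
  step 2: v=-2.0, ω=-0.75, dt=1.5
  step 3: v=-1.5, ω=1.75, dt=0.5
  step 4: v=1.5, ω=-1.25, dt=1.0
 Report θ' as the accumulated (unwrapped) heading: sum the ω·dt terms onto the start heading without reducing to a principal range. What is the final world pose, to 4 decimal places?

(-5.5969, -0.0831, -1.1202)

step 1: θ'=0.3798 (R=1.4000) → pose (-3.3433, -0.1525, 0.3798)
step 2: θ'=-0.7452 (R=2.6667) → pose (-6.1403, 0.3642, -0.7452)
step 3: θ'=0.1298 (R=-0.8571) → pose (-6.8325, 0.5842, 0.1298)
step 4: θ'=-1.1202 (R=-1.2000) → pose (-5.5969, -0.0831, -1.1202)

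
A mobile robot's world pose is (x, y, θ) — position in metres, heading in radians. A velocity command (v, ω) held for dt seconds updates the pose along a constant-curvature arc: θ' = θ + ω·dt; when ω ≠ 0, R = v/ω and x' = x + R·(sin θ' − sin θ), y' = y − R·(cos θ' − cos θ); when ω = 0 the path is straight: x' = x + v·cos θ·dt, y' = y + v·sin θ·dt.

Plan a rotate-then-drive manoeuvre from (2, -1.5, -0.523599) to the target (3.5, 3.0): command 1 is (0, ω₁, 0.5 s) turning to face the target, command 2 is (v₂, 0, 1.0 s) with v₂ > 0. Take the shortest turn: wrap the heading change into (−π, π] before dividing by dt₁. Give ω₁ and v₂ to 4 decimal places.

heading to target = atan2(3−-1.5, 3.5−2) = 1.2490
Δθ = wrap(1.2490 − -0.5236) = 1.7726; ω₁ = Δθ/dt₁ = 3.5453
distance = √((3.5−2)² + (3−-1.5)²) = 4.7434; v₂ = distance/dt₂ = 4.7434

ω₁ = 3.5453, v₂ = 4.7434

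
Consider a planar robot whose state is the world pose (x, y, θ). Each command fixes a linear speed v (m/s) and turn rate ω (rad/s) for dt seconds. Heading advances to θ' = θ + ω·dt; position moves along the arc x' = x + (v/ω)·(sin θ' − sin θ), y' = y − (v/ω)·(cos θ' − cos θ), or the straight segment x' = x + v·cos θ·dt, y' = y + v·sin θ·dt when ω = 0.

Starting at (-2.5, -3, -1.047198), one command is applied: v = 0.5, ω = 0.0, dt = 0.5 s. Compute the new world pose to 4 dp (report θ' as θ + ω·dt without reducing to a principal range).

θ' = -1.0472 + 0.0·0.5 = -1.0472
ω = 0 → straight: x' = -2.5 + 0.5·cos(-1.0472)·0.5 = -2.3750
y' = -3 + 0.5·sin(-1.0472)·0.5 = -3.2165

(-2.3750, -3.2165, -1.0472)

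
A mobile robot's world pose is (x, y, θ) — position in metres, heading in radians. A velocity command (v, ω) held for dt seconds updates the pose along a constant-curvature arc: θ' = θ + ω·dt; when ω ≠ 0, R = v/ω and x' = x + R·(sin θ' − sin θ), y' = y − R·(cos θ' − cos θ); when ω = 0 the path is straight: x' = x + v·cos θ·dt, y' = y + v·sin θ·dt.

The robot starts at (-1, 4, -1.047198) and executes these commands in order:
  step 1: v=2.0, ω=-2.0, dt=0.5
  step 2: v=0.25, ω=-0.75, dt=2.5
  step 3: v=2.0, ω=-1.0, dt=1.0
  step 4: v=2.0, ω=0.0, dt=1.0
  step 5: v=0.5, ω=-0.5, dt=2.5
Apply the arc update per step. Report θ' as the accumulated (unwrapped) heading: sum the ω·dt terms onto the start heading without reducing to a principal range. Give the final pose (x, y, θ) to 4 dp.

step 1: θ'=-2.0472 (R=-1.0000) → pose (-0.9774, 3.0414, -2.0472)
step 2: θ'=-3.9222 (R=-0.3333) → pose (-1.5082, 2.9574, -3.9222)
step 3: θ'=-4.9222 (R=-2.0000) → pose (-2.0569, 4.7950, -4.9222)
step 4: θ'=-4.9222 (straight) → pose (-1.6403, 6.7511, -4.9222)
step 5: θ'=-6.1722 (R=-1.0000) → pose (-0.7730, 7.5367, -6.1722)

(-0.7730, 7.5367, -6.1722)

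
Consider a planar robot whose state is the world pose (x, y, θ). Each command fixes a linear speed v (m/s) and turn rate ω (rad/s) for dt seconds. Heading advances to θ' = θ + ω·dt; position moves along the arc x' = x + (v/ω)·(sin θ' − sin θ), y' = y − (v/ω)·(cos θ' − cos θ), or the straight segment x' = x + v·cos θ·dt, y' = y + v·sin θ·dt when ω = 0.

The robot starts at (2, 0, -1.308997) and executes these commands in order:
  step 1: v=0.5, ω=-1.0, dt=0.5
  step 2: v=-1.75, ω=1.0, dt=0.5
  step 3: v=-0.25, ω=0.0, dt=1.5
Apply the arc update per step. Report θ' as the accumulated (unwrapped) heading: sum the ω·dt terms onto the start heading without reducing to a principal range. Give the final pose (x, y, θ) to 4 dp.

(1.8956, 0.9807, -1.3090)

step 1: θ'=-1.8090 (R=-0.5000) → pose (2.0029, -0.2474, -1.8090)
step 2: θ'=-1.3090 (R=-1.7500) → pose (1.9927, 0.6185, -1.3090)
step 3: θ'=-1.3090 (straight) → pose (1.8956, 0.9807, -1.3090)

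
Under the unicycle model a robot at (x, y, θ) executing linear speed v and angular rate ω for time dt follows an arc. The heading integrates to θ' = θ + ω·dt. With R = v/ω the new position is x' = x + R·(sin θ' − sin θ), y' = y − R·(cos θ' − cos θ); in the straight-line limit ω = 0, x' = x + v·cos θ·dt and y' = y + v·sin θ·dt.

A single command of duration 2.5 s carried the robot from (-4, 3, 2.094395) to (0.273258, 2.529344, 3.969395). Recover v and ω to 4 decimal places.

Δθ = 3.969395 − 2.094395 = 1.875000
ω = Δθ/dt = 1.875000/2.5 = 0.7500
R = Δx/(sin θ' − sin θ) = -2.6667
v = R·ω = -2.6667·0.7500 = -2.0000

v = -2.0000, ω = 0.7500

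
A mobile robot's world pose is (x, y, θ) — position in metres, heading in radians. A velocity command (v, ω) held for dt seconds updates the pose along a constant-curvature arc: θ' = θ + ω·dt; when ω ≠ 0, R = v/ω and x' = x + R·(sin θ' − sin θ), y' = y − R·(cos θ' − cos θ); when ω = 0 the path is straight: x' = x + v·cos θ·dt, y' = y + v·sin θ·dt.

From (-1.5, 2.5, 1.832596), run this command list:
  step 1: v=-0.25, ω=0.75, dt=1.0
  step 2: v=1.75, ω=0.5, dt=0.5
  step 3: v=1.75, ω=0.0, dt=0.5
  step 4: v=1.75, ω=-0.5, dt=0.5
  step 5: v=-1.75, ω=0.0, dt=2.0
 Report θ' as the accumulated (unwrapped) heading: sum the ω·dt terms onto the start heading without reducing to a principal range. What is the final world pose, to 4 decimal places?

step 1: θ'=2.5826 (R=-0.3333) → pose (-1.3548, 2.3037, 2.5826)
step 2: θ'=2.8326 (R=3.5000) → pose (-2.1466, 2.6707, 2.8326)
step 3: θ'=2.8326 (straight) → pose (-2.9802, 2.9367, 2.8326)
step 4: θ'=2.5826 (R=-3.5000) → pose (-3.7720, 3.3037, 2.5826)
step 5: θ'=2.5826 (straight) → pose (-0.8047, 1.4476, 2.5826)

(-0.8047, 1.4476, 2.5826)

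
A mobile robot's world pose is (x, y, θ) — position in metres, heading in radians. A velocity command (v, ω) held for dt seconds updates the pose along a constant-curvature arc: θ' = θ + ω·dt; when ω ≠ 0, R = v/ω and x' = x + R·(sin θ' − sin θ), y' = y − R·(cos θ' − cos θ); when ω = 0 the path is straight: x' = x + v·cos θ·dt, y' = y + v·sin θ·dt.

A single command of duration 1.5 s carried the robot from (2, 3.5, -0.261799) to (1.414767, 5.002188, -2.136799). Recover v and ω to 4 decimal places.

v = -1.2500, ω = -1.2500

Δθ = -2.136799 − -0.261799 = -1.875000
ω = Δθ/dt = -1.875000/1.5 = -1.2500
R = −Δy/(cos θ' − cos θ) = 1.0000
v = R·ω = 1.0000·-1.2500 = -1.2500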